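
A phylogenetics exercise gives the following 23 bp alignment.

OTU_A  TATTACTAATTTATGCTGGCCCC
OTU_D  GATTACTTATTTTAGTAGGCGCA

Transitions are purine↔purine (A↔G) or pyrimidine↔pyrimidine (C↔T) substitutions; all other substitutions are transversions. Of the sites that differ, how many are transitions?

The sequences differ at positions 1 (T/G, transversion), 8 (A/T, transversion), 13 (A/T, transversion), 14 (T/A, transversion), 16 (C/T, transition), 17 (T/A, transversion), 21 (C/G, transversion), 23 (C/A, transversion).
Of the 8 differences, 1 transition and 7 transversions, so the answer is 1.

1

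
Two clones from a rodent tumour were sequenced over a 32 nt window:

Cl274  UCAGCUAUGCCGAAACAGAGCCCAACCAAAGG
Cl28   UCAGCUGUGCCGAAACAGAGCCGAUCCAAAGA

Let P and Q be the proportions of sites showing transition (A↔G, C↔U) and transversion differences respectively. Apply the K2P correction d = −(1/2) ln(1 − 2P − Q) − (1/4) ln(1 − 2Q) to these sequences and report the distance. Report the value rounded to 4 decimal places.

0.1372

Mismatches occur at site 7 (A→G, transition), site 23 (C→G, transversion), site 25 (A→U, transversion), site 32 (G→A, transition).
Of the 4 differences, 2 transitions and 2 transversions over 32 sites: P = 2/32 = 0.062500, Q = 2/32 = 0.062500.
d = −0.5·ln(0.812500) − 0.25·ln(0.875000) = −0.5·(-0.207639) − 0.25·(-0.133531) = 0.1372.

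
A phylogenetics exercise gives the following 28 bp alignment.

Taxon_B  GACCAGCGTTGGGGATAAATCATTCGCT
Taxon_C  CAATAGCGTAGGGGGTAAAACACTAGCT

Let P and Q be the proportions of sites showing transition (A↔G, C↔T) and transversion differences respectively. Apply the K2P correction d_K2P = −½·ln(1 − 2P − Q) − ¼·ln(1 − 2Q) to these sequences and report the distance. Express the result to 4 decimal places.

0.3600

The sequences differ at positions 1 (G/C, transversion), 3 (C/A, transversion), 4 (C/T, transition), 10 (T/A, transversion), 15 (A/G, transition), 20 (T/A, transversion), 23 (T/C, transition), 25 (C/A, transversion).
Of the 8 differences, 3 transitions and 5 transversions over 28 sites: P = 3/28 = 0.107143, Q = 5/28 = 0.178571.
d = −0.5·ln(0.607143) − 0.25·ln(0.642858) = −0.5·(-0.498991) − 0.25·(-0.441831) = 0.3600.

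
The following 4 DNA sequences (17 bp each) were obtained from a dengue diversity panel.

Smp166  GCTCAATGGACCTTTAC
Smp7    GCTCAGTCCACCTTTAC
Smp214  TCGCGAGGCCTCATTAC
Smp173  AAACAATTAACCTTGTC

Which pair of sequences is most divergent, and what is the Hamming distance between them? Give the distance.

Pairwise Hamming distances:
  Smp166 vs Smp7: 3
  Smp166 vs Smp214: 8
  Smp166 vs Smp173: 7
  Smp7 vs Smp214: 9
  Smp7 vs Smp173: 8
  Smp214 vs Smp173: 12
The largest is 12, between Smp214 and Smp173.

12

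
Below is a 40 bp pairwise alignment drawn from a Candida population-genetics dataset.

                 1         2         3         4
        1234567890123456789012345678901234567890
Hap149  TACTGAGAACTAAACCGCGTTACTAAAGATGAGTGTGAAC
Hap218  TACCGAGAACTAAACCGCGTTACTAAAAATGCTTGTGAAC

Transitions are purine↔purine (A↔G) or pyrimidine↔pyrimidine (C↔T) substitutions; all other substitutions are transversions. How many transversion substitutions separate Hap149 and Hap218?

2

Differing sites — 4:T/C (Ti); 28:G/A (Ti); 32:A/C (Tv); 33:G/T (Tv).
Of the 4 differences, 2 transitions and 2 transversions, so the answer is 2.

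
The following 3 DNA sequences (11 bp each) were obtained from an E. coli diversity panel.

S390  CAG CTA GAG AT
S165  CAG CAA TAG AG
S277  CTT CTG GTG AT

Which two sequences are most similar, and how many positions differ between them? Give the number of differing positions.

3

Pairwise Hamming distances:
  S390 vs S165: 3
  S390 vs S277: 4
  S165 vs S277: 7
The smallest is 3, between S390 and S165.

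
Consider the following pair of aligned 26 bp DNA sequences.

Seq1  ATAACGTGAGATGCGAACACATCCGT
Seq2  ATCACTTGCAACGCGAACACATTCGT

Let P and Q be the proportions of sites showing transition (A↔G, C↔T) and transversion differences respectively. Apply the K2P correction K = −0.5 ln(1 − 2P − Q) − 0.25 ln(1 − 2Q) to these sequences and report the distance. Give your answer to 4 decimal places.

The sequences differ at positions 3 (A/C, transversion), 6 (G/T, transversion), 9 (A/C, transversion), 10 (G/A, transition), 12 (T/C, transition), 23 (C/T, transition).
Of the 6 differences, 3 transitions and 3 transversions over 26 sites: P = 3/26 = 0.115385, Q = 3/26 = 0.115385.
d = −0.5·ln(0.653845) − 0.25·ln(0.769230) = −0.5·(-0.424885) − 0.25·(-0.262365) = 0.2780.

0.2780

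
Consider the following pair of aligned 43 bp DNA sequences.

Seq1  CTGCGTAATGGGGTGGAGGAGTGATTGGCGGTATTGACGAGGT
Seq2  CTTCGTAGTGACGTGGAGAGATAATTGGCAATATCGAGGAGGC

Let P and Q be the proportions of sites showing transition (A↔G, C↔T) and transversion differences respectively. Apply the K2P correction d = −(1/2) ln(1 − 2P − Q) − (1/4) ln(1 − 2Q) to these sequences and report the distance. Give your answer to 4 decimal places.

0.4203

Differing sites — 3:G/T (Tv); 8:A/G (Ti); 11:G/A (Ti); 12:G/C (Tv); 19:G/A (Ti); 20:A/G (Ti); 21:G/A (Ti); 23:G/A (Ti); 30:G/A (Ti); 31:G/A (Ti); 35:T/C (Ti); 38:C/G (Tv); 43:T/C (Ti).
Of the 13 differences, 10 transitions and 3 transversions over 43 sites: P = 10/43 = 0.232558, Q = 3/43 = 0.069767.
d = −0.5·ln(0.465117) − 0.25·ln(0.860466) = −0.5·(-0.765466) − 0.25·(-0.150281) = 0.4203.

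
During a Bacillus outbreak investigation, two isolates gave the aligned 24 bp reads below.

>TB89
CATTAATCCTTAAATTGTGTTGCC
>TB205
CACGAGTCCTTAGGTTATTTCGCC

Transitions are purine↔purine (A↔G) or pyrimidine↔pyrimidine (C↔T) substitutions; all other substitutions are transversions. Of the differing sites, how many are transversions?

2

Mismatches occur at site 3 (T/C, transition), site 4 (T/G, transversion), site 6 (A/G, transition), site 13 (A/G, transition), site 14 (A/G, transition), site 17 (G/A, transition), site 19 (G/T, transversion), site 21 (T/C, transition).
Of the 8 differences, 6 transitions and 2 transversions, so the answer is 2.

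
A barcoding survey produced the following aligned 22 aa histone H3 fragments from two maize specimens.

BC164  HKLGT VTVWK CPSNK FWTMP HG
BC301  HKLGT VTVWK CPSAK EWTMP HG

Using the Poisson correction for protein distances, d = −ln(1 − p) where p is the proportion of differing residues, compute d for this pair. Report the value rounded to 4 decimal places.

0.0953

Mismatches occur at site 14 (N↔A), site 16 (F↔E).
p = 2/22 = 0.090909.
d = −ln(1 − 0.090909) = −ln(0.909091) = 0.0953.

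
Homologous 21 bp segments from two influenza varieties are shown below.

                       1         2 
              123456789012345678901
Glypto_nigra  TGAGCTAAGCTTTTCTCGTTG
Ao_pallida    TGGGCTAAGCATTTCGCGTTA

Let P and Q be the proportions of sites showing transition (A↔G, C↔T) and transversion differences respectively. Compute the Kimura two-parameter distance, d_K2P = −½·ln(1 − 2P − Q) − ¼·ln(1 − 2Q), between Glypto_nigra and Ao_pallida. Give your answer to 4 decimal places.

Differing sites — 3:A/G (Ti); 11:T/A (Tv); 16:T/G (Tv); 21:G/A (Ti).
Of the 4 differences, 2 transitions and 2 transversions over 21 sites: P = 2/21 = 0.095238, Q = 2/21 = 0.095238.
d = −0.5·ln(0.714286) − 0.25·ln(0.809524) = −0.5·(-0.336472) − 0.25·(-0.211309) = 0.2211.

0.2211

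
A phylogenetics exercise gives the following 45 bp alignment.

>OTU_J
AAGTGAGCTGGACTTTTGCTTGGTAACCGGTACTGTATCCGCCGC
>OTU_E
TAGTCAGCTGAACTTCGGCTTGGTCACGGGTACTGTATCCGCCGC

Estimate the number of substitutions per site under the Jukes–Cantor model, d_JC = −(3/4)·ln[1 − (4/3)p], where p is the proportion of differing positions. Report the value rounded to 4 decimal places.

Mismatches occur at site 1 (A→T), site 5 (G→C), site 11 (G→A), site 16 (T→C), site 17 (T→G), site 25 (A→C), site 28 (C→G).
p = 7/45 = 0.155556.
d = −0.75 · ln(1 − (4/3)·0.155556) = −0.75 · ln(0.792592) = −0.75 · (-0.232447) = 0.1743.

0.1743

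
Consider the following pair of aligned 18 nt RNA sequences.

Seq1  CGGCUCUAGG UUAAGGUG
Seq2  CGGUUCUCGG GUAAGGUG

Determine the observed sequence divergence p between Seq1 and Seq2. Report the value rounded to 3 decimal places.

The sequences differ at positions 4 (C/U), 8 (A/C), 11 (U/G).
There are 3 differences over 18 sites, so p = 3/18 = 0.167.

0.167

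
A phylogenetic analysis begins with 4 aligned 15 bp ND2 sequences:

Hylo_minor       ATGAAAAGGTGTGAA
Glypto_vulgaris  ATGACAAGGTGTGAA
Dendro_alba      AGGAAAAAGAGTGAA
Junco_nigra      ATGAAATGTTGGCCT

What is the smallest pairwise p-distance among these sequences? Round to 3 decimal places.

0.067

Pairwise Hamming distances:
  Hylo_minor vs Glypto_vulgaris: 1
  Hylo_minor vs Dendro_alba: 3
  Hylo_minor vs Junco_nigra: 6
  Glypto_vulgaris vs Dendro_alba: 4
  Glypto_vulgaris vs Junco_nigra: 7
  Dendro_alba vs Junco_nigra: 9
The smallest is 1 mismatch, between Hylo_minor and Glypto_vulgaris; p = 1/15 = 0.067.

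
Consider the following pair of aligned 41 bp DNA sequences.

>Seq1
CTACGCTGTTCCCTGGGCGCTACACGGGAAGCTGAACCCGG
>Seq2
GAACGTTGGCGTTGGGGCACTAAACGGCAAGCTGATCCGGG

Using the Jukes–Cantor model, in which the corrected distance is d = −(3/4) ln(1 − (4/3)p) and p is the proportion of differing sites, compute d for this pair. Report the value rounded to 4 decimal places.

0.4556

The sequences differ at positions 1 (C/G), 2 (T/A), 6 (C/T), 9 (T/G), 10 (T/C), 11 (C/G), 12 (C/T), 13 (C/T), 14 (T/G), 19 (G/A), 23 (C/A), 28 (G/C), 36 (A/T), 39 (C/G).
p = 14/41 = 0.341463.
d = −0.75 · ln(1 − (4/3)·0.341463) = −0.75 · ln(0.544716) = −0.75 · (-0.607491) = 0.4556.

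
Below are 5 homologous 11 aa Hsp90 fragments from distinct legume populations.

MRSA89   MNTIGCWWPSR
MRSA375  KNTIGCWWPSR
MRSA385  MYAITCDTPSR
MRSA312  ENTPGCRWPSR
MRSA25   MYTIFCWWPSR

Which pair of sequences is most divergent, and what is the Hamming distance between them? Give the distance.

7

Pairwise Hamming distances:
  MRSA89 vs MRSA375: 1
  MRSA89 vs MRSA385: 5
  MRSA89 vs MRSA312: 3
  MRSA89 vs MRSA25: 2
  MRSA375 vs MRSA385: 6
  MRSA375 vs MRSA312: 3
  MRSA375 vs MRSA25: 3
  MRSA385 vs MRSA312: 7
  MRSA385 vs MRSA25: 4
  MRSA312 vs MRSA25: 5
The largest is 7, between MRSA385 and MRSA312.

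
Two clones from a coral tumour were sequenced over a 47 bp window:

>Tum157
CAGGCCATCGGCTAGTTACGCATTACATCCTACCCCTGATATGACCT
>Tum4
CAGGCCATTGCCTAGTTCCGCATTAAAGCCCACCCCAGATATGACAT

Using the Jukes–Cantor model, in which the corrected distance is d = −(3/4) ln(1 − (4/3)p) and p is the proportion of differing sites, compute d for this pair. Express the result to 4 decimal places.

Differing sites — 9:C/T; 11:G/C; 18:A/C; 26:C/A; 28:T/G; 31:T/C; 37:T/A; 46:C/A.
p = 8/47 = 0.170213.
d = −0.75 · ln(1 − (4/3)·0.170213) = −0.75 · ln(0.773049) = −0.75 · (-0.257413) = 0.1931.

0.1931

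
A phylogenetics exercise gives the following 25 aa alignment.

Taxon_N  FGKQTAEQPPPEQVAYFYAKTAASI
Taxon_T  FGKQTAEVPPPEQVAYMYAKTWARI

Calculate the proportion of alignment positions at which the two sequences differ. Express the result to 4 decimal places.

0.1600

Mismatches occur at site 8 (Q/V), site 17 (F/M), site 22 (A/W), site 24 (S/R).
There are 4 differences over 25 sites, so p = 4/25 = 0.1600.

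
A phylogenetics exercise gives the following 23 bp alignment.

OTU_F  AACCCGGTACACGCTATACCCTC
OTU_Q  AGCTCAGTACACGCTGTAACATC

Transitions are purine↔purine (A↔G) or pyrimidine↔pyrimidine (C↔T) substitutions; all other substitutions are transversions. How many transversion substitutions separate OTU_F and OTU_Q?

Mismatches occur at site 2 (A/G, transition), site 4 (C/T, transition), site 6 (G/A, transition), site 16 (A/G, transition), site 19 (C/A, transversion), site 21 (C/A, transversion).
Of the 6 differences, 4 transitions and 2 transversions, so the answer is 2.

2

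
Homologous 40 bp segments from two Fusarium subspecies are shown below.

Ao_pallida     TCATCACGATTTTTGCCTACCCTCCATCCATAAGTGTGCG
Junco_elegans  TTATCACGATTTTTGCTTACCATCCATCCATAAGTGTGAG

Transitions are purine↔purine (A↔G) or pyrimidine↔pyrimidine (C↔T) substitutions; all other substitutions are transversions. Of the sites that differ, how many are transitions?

Differing sites — 2:C/T (Ti); 17:C/T (Ti); 22:C/A (Tv); 39:C/A (Tv).
Of the 4 differences, 2 transitions and 2 transversions, so the answer is 2.

2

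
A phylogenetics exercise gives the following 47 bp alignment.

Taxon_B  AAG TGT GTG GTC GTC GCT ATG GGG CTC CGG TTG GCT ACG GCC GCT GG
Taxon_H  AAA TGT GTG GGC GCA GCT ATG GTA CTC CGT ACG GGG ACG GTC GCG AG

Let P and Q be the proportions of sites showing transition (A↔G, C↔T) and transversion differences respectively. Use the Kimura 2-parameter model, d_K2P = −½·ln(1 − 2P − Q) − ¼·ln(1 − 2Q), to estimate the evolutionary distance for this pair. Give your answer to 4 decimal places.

0.3812

Differing sites — 3:G/A (Ti); 11:T/G (Tv); 14:T/C (Ti); 15:C/A (Tv); 23:G/T (Tv); 24:G/A (Ti); 30:G/T (Tv); 31:T/A (Tv); 32:T/C (Ti); 35:C/G (Tv); 36:T/G (Tv); 41:C/T (Ti); 45:T/G (Tv); 46:G/A (Ti).
Of the 14 differences, 6 transitions and 8 transversions over 47 sites: P = 6/47 = 0.127660, Q = 8/47 = 0.170213.
d = −0.5·ln(0.574467) − 0.25·ln(0.659574) = −0.5·(-0.554313) − 0.25·(-0.416161) = 0.3812.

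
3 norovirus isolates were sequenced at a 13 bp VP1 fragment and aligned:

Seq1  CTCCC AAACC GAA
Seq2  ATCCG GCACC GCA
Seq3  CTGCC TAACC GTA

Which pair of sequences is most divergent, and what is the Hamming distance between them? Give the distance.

6

Pairwise Hamming distances:
  Seq1 vs Seq2: 5
  Seq1 vs Seq3: 3
  Seq2 vs Seq3: 6
The largest is 6, between Seq2 and Seq3.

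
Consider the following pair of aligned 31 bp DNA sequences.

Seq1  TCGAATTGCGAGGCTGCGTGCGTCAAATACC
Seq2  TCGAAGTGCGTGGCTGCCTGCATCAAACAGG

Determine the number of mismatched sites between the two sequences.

7

Differing sites — 6:T/G; 11:A/T; 18:G/C; 22:G/A; 28:T/C; 30:C/G; 31:C/G.
That gives 7 mismatches out of 31 aligned sites, so the Hamming distance is 7.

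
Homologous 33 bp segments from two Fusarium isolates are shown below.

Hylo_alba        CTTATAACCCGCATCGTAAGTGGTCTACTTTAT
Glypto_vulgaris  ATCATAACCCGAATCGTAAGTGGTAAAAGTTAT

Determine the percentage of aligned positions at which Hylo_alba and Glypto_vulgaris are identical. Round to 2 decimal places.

78.79%

Mismatches occur at site 1 (C/A), site 3 (T/C), site 12 (C/A), site 25 (C/A), site 26 (T/A), site 28 (C/A), site 29 (T/G).
26 of the 33 sites match, so the percent identity is 26/33 × 100 = 78.79%.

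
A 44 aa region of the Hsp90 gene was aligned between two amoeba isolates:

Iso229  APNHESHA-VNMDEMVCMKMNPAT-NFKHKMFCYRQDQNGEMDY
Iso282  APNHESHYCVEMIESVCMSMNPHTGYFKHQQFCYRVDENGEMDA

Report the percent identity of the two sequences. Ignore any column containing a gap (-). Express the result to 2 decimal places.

71.43%

Excluding the 2 gap columns leaves 42 comparable sites.
The sequences differ at positions 8 (A/Y), 11 (N/E), 13 (D/I), 15 (M/S), 19 (K/S), 23 (A/H), 26 (N/Y), 30 (K/Q), 31 (M/Q), 36 (Q/V), 38 (Q/E), 44 (Y/A).
30 of the 42 comparable sites match, so the percent identity is 30/42 × 100 = 71.43%.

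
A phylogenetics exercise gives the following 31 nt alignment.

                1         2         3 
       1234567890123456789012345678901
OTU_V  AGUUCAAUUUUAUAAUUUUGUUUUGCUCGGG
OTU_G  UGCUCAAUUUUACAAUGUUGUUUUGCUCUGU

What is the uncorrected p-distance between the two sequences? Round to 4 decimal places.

0.1935

Mismatches occur at site 1 (A/U), site 3 (U/C), site 13 (U/C), site 17 (U/G), site 29 (G/U), site 31 (G/U).
There are 6 differences over 31 sites, so p = 6/31 = 0.1935.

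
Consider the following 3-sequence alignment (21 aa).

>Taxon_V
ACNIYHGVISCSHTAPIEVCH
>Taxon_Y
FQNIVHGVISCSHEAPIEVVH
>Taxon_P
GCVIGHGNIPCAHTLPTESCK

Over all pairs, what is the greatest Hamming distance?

13

Pairwise Hamming distances:
  Taxon_V vs Taxon_Y: 5
  Taxon_V vs Taxon_P: 10
  Taxon_Y vs Taxon_P: 13
The largest is 13, between Taxon_Y and Taxon_P.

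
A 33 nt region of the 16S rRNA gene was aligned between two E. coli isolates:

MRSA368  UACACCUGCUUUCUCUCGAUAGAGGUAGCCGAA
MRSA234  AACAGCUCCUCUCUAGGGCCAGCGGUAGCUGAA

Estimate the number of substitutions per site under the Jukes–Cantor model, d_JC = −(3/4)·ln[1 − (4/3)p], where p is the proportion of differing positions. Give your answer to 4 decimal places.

0.4408

Differing sites — 1:U/A; 5:C/G; 8:G/C; 11:U/C; 15:C/A; 16:U/G; 17:C/G; 19:A/C; 20:U/C; 23:A/C; 30:C/U.
p = 11/33 = 0.333333.
d = −0.75 · ln(1 − (4/3)·0.333333) = −0.75 · ln(0.555556) = −0.75 · (-0.587786) = 0.4408.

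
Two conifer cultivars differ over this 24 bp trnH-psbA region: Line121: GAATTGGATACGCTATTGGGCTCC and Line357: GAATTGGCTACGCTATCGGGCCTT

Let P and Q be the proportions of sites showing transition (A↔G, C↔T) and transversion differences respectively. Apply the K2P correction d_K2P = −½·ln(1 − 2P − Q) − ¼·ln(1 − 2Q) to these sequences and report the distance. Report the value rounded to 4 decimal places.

0.2568

Differing sites — 8:A/C (Tv); 17:T/C (Ti); 22:T/C (Ti); 23:C/T (Ti); 24:C/T (Ti).
Of the 5 differences, 4 transitions and 1 transversion over 24 sites: P = 4/24 = 0.166667, Q = 1/24 = 0.041667.
d = −0.5·ln(0.624999) − 0.25·ln(0.916666) = −0.5·(-0.470005) − 0.25·(-0.087012) = 0.2568.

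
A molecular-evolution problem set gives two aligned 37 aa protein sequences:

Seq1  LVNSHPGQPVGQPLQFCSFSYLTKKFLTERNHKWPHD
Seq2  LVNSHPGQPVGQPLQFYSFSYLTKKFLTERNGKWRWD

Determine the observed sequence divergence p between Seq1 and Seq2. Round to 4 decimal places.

Mismatches occur at site 17 (C→Y), site 32 (H→G), site 35 (P→R), site 36 (H→W).
There are 4 differences over 37 sites, so p = 4/37 = 0.1081.

0.1081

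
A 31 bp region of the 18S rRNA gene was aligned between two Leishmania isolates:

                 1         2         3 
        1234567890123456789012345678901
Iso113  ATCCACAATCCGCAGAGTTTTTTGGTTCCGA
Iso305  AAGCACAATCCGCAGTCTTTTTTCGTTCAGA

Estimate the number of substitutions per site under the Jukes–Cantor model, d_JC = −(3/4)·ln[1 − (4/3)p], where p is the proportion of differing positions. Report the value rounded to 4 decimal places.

0.2239

Differing sites — 2:T/A; 3:C/G; 16:A/T; 17:G/C; 24:G/C; 29:C/A.
p = 6/31 = 0.193548.
d = −0.75 · ln(1 − (4/3)·0.193548) = −0.75 · ln(0.741936) = −0.75 · (-0.298492) = 0.2239.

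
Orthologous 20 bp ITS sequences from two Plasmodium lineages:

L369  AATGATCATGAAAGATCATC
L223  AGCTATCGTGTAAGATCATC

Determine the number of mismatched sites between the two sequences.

Mismatches occur at site 2 (A/G), site 3 (T/C), site 4 (G/T), site 8 (A/G), site 11 (A/T).
That gives 5 mismatches out of 20 aligned sites, so the Hamming distance is 5.

5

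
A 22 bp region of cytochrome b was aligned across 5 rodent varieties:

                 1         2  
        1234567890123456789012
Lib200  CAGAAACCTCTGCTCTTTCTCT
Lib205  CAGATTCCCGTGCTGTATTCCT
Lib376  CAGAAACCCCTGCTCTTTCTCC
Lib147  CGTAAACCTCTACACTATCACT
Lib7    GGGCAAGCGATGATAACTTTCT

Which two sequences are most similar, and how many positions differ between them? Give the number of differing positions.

Pairwise Hamming distances:
  Lib200 vs Lib205: 8
  Lib200 vs Lib376: 2
  Lib200 vs Lib147: 6
  Lib200 vs Lib7: 11
  Lib205 vs Lib376: 8
  Lib205 vs Lib147: 11
  Lib205 vs Lib7: 13
  Lib376 vs Lib147: 8
  Lib376 vs Lib7: 12
  Lib147 vs Lib7: 14
The smallest is 2, between Lib200 and Lib376.

2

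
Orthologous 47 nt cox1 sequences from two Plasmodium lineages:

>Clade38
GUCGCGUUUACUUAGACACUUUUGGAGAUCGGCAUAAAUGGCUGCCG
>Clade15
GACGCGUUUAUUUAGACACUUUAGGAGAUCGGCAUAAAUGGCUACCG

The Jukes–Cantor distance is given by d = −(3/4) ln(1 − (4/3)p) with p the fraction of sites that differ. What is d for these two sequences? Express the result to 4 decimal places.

0.0903

Differing sites — 2:U/A; 11:C/U; 23:U/A; 44:G/A.
p = 4/47 = 0.085106.
d = −0.75 · ln(1 − (4/3)·0.085106) = −0.75 · ln(0.886525) = −0.75 · (-0.120446) = 0.0903.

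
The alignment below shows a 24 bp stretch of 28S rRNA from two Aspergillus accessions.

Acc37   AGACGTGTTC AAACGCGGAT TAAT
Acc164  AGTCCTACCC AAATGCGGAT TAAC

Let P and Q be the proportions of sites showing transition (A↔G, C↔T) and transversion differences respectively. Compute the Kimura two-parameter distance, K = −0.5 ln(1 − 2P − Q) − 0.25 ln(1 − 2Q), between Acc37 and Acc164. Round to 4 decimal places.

0.3922

Mismatches occur at site 3 (A/T, transversion), site 5 (G/C, transversion), site 7 (G/A, transition), site 8 (T/C, transition), site 9 (T/C, transition), site 14 (C/T, transition), site 24 (T/C, transition).
Of the 7 differences, 5 transitions and 2 transversions over 24 sites: P = 5/24 = 0.208333, Q = 2/24 = 0.083333.
d = −0.5·ln(0.500001) − 0.25·ln(0.833334) = −0.5·(-0.693145) − 0.25·(-0.182321) = 0.3922.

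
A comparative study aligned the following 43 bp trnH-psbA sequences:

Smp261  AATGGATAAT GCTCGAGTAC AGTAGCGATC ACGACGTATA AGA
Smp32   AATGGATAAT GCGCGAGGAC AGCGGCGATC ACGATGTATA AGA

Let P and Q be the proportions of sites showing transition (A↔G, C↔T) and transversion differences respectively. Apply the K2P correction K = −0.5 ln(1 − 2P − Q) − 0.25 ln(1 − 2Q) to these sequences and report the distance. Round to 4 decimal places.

The sequences differ at positions 13 (T/G, transversion), 18 (T/G, transversion), 23 (T/C, transition), 24 (A/G, transition), 35 (C/T, transition).
Of the 5 differences, 3 transitions and 2 transversions over 43 sites: P = 3/43 = 0.069767, Q = 2/43 = 0.046512.
d = −0.5·ln(0.813954) − 0.25·ln(0.906976) = −0.5·(-0.205851) − 0.25·(-0.097639) = 0.1273.

0.1273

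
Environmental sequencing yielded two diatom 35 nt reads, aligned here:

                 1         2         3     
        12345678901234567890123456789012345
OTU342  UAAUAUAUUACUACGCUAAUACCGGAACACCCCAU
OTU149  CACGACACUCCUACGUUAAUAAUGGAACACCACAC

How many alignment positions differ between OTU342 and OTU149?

11

Differing sites — 1:U/C; 3:A/C; 4:U/G; 6:U/C; 8:U/C; 10:A/C; 16:C/U; 22:C/A; 23:C/U; 32:C/A; 35:U/C.
That gives 11 mismatches out of 35 aligned sites, so the Hamming distance is 11.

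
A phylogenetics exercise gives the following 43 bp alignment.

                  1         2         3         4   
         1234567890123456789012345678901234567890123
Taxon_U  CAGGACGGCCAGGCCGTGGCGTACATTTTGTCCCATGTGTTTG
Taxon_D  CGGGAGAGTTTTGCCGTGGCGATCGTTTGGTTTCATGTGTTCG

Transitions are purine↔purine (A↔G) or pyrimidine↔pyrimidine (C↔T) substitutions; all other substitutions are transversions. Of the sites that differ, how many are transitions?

The sequences differ at positions 2 (A/G, transition), 6 (C/G, transversion), 7 (G/A, transition), 9 (C/T, transition), 10 (C/T, transition), 11 (A/T, transversion), 12 (G/T, transversion), 22 (T/A, transversion), 23 (A/T, transversion), 25 (A/G, transition), 29 (T/G, transversion), 32 (C/T, transition), 33 (C/T, transition), 42 (T/C, transition).
Of the 14 differences, 8 transitions and 6 transversions, so the answer is 8.

8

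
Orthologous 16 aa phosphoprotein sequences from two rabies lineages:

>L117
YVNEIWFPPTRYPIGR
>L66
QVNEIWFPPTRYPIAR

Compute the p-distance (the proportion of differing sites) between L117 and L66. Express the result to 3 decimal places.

Differing sites — 1:Y/Q; 15:G/A.
There are 2 differences over 16 sites, so p = 2/16 = 0.125.

0.125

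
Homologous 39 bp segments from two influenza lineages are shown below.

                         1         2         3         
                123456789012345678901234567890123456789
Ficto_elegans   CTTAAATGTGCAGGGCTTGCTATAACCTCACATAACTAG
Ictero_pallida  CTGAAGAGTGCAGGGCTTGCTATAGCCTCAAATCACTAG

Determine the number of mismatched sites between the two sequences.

The sequences differ at positions 3 (T/G), 6 (A/G), 7 (T/A), 25 (A/G), 31 (C/A), 34 (A/C).
That gives 6 mismatches out of 39 aligned sites, so the Hamming distance is 6.

6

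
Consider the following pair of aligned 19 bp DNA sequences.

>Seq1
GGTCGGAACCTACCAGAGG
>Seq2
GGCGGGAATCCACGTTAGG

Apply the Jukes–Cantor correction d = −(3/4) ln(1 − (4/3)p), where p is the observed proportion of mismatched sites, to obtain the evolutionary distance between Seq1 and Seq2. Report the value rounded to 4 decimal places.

0.5068

The sequences differ at positions 3 (T/C), 4 (C/G), 9 (C/T), 11 (T/C), 14 (C/G), 15 (A/T), 16 (G/T).
p = 7/19 = 0.368421.
d = −0.75 · ln(1 − (4/3)·0.368421) = −0.75 · ln(0.508772) = −0.75 · (-0.675755) = 0.5068.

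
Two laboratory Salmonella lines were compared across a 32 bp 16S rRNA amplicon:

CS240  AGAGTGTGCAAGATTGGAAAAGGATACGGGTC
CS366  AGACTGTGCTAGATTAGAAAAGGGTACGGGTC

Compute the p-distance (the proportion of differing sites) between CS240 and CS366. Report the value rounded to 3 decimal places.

0.125

Mismatches occur at site 4 (G→C), site 10 (A→T), site 16 (G→A), site 24 (A→G).
There are 4 differences over 32 sites, so p = 4/32 = 0.125.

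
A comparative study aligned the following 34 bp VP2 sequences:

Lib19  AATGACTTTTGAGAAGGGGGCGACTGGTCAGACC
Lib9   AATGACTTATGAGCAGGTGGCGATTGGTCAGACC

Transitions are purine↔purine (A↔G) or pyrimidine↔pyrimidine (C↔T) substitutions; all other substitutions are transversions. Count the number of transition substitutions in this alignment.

Differing sites — 9:T/A (Tv); 14:A/C (Tv); 18:G/T (Tv); 24:C/T (Ti).
Of the 4 differences, 1 transition and 3 transversions, so the answer is 1.

1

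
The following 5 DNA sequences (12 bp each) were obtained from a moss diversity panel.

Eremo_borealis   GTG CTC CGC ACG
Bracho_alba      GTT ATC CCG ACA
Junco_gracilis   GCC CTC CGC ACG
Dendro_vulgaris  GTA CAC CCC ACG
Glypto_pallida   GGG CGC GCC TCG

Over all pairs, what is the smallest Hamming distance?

Pairwise Hamming distances:
  Eremo_borealis vs Bracho_alba: 5
  Eremo_borealis vs Junco_gracilis: 2
  Eremo_borealis vs Dendro_vulgaris: 3
  Eremo_borealis vs Glypto_pallida: 5
  Bracho_alba vs Junco_gracilis: 6
  Bracho_alba vs Dendro_vulgaris: 5
  Bracho_alba vs Glypto_pallida: 8
  Junco_gracilis vs Dendro_vulgaris: 4
  Junco_gracilis vs Glypto_pallida: 6
  Dendro_vulgaris vs Glypto_pallida: 5
The smallest is 2, between Eremo_borealis and Junco_gracilis.

2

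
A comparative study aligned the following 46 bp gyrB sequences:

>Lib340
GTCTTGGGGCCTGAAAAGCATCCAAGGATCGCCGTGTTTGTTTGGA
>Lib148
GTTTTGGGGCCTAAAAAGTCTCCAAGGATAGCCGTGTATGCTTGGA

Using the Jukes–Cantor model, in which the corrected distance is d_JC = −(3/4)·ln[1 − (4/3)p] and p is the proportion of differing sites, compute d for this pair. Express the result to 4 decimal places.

0.1701

Mismatches occur at site 3 (C/T), site 13 (G/A), site 19 (C/T), site 20 (A/C), site 30 (C/A), site 38 (T/A), site 41 (T/C).
p = 7/46 = 0.152174.
d = −0.75 · ln(1 − (4/3)·0.152174) = −0.75 · ln(0.797101) = −0.75 · (-0.226774) = 0.1701.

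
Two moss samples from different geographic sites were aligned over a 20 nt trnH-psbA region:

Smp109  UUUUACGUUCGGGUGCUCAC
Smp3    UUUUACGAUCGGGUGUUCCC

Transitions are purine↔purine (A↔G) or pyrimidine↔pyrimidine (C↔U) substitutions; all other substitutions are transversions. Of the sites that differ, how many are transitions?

1

The sequences differ at positions 8 (U/A, transversion), 16 (C/U, transition), 19 (A/C, transversion).
Of the 3 differences, 1 transition and 2 transversions, so the answer is 1.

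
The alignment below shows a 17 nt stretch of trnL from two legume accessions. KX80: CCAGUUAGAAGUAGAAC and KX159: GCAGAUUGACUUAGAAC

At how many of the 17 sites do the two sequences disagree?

5

Mismatches occur at site 1 (C→G), site 5 (U→A), site 7 (A→U), site 10 (A→C), site 11 (G→U).
That gives 5 mismatches out of 17 aligned sites, so the Hamming distance is 5.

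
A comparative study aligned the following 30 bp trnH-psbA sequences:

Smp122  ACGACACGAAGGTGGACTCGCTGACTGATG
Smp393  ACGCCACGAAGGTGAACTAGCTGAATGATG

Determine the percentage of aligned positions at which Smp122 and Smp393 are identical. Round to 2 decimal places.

Differing sites — 4:A/C; 15:G/A; 19:C/A; 25:C/A.
26 of the 30 sites match, so the percent identity is 26/30 × 100 = 86.67%.

86.67%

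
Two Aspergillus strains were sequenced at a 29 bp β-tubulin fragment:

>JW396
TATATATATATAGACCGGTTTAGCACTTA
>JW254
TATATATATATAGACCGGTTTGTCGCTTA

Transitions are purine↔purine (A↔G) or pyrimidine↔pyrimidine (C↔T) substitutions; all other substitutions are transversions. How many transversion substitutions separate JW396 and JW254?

1

Differing sites — 22:A/G (Ti); 23:G/T (Tv); 25:A/G (Ti).
Of the 3 differences, 2 transitions and 1 transversion, so the answer is 1.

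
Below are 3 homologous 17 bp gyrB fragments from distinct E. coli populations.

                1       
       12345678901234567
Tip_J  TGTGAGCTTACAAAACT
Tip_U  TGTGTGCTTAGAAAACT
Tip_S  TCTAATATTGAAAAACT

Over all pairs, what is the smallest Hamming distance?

Pairwise Hamming distances:
  Tip_J vs Tip_U: 2
  Tip_J vs Tip_S: 6
  Tip_U vs Tip_S: 7
The smallest is 2, between Tip_J and Tip_U.

2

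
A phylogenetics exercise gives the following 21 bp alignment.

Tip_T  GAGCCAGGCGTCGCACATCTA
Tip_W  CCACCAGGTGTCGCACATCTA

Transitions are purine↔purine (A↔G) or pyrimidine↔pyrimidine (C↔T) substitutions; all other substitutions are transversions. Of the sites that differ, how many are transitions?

2

Differing sites — 1:G/C (Tv); 2:A/C (Tv); 3:G/A (Ti); 9:C/T (Ti).
Of the 4 differences, 2 transitions and 2 transversions, so the answer is 2.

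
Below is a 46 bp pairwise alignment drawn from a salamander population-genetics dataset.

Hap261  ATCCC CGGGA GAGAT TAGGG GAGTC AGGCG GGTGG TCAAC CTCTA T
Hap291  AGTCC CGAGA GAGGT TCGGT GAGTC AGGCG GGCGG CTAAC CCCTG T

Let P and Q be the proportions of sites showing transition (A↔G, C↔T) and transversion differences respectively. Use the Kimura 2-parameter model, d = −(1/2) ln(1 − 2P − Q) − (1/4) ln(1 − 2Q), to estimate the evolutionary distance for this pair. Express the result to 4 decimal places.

Mismatches occur at site 2 (T↔G, transversion), site 3 (C↔T, transition), site 8 (G↔A, transition), site 14 (A↔G, transition), site 17 (A↔C, transversion), site 20 (G↔T, transversion), site 33 (T↔C, transition), site 36 (T↔C, transition), site 37 (C↔T, transition), site 42 (T↔C, transition), site 45 (A↔G, transition).
Of the 11 differences, 8 transitions and 3 transversions over 46 sites: P = 8/46 = 0.173913, Q = 3/46 = 0.065217.
d = −0.5·ln(0.586957) − 0.25·ln(0.869566) = −0.5·(-0.532804) − 0.25·(-0.139761) = 0.3013.

0.3013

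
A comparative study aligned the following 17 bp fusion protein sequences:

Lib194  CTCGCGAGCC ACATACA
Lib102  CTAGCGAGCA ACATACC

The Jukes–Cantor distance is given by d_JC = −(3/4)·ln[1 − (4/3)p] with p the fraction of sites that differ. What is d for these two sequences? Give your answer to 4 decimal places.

0.2012

The sequences differ at positions 3 (C/A), 10 (C/A), 17 (A/C).
p = 3/17 = 0.176471.
d = −0.75 · ln(1 − (4/3)·0.176471) = −0.75 · ln(0.764705) = −0.75 · (-0.268265) = 0.2012.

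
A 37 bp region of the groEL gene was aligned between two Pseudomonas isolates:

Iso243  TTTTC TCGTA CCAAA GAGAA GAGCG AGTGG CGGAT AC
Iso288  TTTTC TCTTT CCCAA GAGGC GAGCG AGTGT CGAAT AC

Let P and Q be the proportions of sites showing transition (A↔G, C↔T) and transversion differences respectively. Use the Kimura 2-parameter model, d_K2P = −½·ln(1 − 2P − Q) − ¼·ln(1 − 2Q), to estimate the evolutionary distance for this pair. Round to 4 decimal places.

0.2181

The sequences differ at positions 8 (G/T, transversion), 10 (A/T, transversion), 13 (A/C, transversion), 19 (A/G, transition), 20 (A/C, transversion), 30 (G/T, transversion), 33 (G/A, transition).
Of the 7 differences, 2 transitions and 5 transversions over 37 sites: P = 2/37 = 0.054054, Q = 5/37 = 0.135135.
d = −0.5·ln(0.756757) − 0.25·ln(0.729730) = −0.5·(-0.278713) − 0.25·(-0.315081) = 0.2181.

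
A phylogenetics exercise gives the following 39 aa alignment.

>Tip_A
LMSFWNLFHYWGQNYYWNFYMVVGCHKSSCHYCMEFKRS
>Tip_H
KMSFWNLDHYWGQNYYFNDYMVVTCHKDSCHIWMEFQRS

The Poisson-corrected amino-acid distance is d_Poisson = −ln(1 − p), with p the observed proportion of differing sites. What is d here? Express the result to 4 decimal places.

0.2624

Differing sites — 1:L/K; 8:F/D; 17:W/F; 19:F/D; 24:G/T; 28:S/D; 32:Y/I; 33:C/W; 37:K/Q.
p = 9/39 = 0.230769.
d = −ln(1 − 0.230769) = −ln(0.769231) = 0.2624.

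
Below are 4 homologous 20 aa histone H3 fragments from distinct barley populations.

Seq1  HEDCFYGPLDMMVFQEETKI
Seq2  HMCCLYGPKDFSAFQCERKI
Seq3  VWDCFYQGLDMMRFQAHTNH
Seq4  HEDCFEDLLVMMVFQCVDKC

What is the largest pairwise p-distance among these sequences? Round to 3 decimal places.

0.750

Pairwise Hamming distances:
  Seq1 vs Seq2: 9
  Seq1 vs Seq3: 9
  Seq1 vs Seq4: 8
  Seq2 vs Seq3: 15
  Seq2 vs Seq4: 14
  Seq3 vs Seq4: 12
The largest is 15 mismatches, between Seq2 and Seq3; p = 15/20 = 0.750.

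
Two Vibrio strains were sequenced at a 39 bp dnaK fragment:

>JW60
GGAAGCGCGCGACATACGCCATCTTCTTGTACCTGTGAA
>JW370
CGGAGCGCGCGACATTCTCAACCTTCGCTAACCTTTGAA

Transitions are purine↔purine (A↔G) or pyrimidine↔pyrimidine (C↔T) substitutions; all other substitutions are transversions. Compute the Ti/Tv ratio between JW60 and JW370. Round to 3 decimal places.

0.375

The sequences differ at positions 1 (G/C, transversion), 3 (A/G, transition), 16 (A/T, transversion), 18 (G/T, transversion), 20 (C/A, transversion), 22 (T/C, transition), 27 (T/G, transversion), 28 (T/C, transition), 29 (G/T, transversion), 30 (T/A, transversion), 35 (G/T, transversion).
Of the 11 differences, 3 transitions and 8 transversions, so Ti/Tv = 3/8 = 0.375.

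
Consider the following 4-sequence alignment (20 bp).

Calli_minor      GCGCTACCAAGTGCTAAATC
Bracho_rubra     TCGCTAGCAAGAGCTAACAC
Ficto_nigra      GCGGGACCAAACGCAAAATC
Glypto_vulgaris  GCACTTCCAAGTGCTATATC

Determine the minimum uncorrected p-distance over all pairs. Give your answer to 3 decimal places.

0.150

Pairwise Hamming distances:
  Calli_minor vs Bracho_rubra: 5
  Calli_minor vs Ficto_nigra: 5
  Calli_minor vs Glypto_vulgaris: 3
  Bracho_rubra vs Ficto_nigra: 9
  Bracho_rubra vs Glypto_vulgaris: 8
  Ficto_nigra vs Glypto_vulgaris: 8
The smallest is 3 mismatches, between Calli_minor and Glypto_vulgaris; p = 3/20 = 0.150.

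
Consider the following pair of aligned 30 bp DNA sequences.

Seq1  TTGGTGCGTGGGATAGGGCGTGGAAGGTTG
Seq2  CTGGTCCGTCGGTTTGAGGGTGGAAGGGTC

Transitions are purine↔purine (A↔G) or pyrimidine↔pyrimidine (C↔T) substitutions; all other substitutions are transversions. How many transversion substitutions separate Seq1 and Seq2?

7

The sequences differ at positions 1 (T/C, transition), 6 (G/C, transversion), 10 (G/C, transversion), 13 (A/T, transversion), 15 (A/T, transversion), 17 (G/A, transition), 19 (C/G, transversion), 28 (T/G, transversion), 30 (G/C, transversion).
Of the 9 differences, 2 transitions and 7 transversions, so the answer is 7.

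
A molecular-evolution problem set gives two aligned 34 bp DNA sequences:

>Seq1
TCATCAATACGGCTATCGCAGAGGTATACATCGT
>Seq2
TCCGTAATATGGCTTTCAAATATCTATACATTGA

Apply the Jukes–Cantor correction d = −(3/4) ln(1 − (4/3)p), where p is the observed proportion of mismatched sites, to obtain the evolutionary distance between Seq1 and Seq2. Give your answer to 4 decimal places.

0.4770

Differing sites — 3:A/C; 4:T/G; 5:C/T; 10:C/T; 15:A/T; 18:G/A; 19:C/A; 21:G/T; 23:G/T; 24:G/C; 32:C/T; 34:T/A.
p = 12/34 = 0.352941.
d = −0.75 · ln(1 − (4/3)·0.352941) = −0.75 · ln(0.529412) = −0.75 · (-0.635988) = 0.4770.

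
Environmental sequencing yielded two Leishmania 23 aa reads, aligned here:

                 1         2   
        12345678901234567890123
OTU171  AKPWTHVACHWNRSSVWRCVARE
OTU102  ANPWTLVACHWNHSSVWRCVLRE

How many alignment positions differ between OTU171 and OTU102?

4

The sequences differ at positions 2 (K/N), 6 (H/L), 13 (R/H), 21 (A/L).
That gives 4 mismatches out of 23 aligned sites, so the Hamming distance is 4.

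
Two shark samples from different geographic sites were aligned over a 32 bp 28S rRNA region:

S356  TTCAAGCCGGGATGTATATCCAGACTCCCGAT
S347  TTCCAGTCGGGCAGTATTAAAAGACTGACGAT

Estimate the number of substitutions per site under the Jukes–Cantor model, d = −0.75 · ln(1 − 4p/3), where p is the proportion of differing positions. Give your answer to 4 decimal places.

0.4042

Differing sites — 4:A/C; 7:C/T; 12:A/C; 13:T/A; 18:A/T; 19:T/A; 20:C/A; 21:C/A; 27:C/G; 28:C/A.
p = 10/32 = 0.312500.
d = −0.75 · ln(1 − (4/3)·0.312500) = −0.75 · ln(0.583333) = −0.75 · (-0.538997) = 0.4042.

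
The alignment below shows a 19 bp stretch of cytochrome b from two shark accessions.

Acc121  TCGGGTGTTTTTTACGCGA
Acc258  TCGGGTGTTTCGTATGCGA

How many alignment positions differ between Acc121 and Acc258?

Mismatches occur at site 11 (T↔C), site 12 (T↔G), site 15 (C↔T).
That gives 3 mismatches out of 19 aligned sites, so the Hamming distance is 3.

3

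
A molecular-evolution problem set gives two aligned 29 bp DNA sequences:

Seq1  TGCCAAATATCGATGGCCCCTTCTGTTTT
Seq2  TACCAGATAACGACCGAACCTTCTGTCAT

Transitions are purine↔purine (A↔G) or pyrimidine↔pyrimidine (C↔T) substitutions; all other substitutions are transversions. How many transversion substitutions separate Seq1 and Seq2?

Mismatches occur at site 2 (G↔A, transition), site 6 (A↔G, transition), site 10 (T↔A, transversion), site 14 (T↔C, transition), site 15 (G↔C, transversion), site 17 (C↔A, transversion), site 18 (C↔A, transversion), site 27 (T↔C, transition), site 28 (T↔A, transversion).
Of the 9 differences, 4 transitions and 5 transversions, so the answer is 5.

5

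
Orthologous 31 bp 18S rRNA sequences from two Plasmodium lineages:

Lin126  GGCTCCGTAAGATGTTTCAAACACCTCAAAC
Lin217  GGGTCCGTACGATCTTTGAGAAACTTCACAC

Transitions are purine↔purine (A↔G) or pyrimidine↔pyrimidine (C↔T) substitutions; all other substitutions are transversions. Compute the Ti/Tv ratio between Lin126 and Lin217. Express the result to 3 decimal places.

The sequences differ at positions 3 (C/G, transversion), 10 (A/C, transversion), 14 (G/C, transversion), 18 (C/G, transversion), 20 (A/G, transition), 22 (C/A, transversion), 25 (C/T, transition), 29 (A/C, transversion).
Of the 8 differences, 2 transitions and 6 transversions, so Ti/Tv = 2/6 = 0.333.

0.333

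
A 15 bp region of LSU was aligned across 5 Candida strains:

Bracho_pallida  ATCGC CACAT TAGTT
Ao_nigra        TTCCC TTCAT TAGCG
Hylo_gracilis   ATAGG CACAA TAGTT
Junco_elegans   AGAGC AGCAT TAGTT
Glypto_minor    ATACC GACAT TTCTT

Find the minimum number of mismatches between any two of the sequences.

Pairwise Hamming distances:
  Bracho_pallida vs Ao_nigra: 6
  Bracho_pallida vs Hylo_gracilis: 3
  Bracho_pallida vs Junco_elegans: 4
  Bracho_pallida vs Glypto_minor: 5
  Ao_nigra vs Hylo_gracilis: 9
  Ao_nigra vs Junco_elegans: 8
  Ao_nigra vs Glypto_minor: 8
  Hylo_gracilis vs Junco_elegans: 5
  Hylo_gracilis vs Glypto_minor: 6
  Junco_elegans vs Glypto_minor: 6
The smallest is 3, between Bracho_pallida and Hylo_gracilis.

3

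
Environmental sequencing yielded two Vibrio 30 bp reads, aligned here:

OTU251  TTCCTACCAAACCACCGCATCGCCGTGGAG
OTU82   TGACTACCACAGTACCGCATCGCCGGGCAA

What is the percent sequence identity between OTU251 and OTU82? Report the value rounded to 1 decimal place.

Mismatches occur at site 2 (T/G), site 3 (C/A), site 10 (A/C), site 12 (C/G), site 13 (C/T), site 26 (T/G), site 28 (G/C), site 30 (G/A).
22 of the 30 sites match, so the percent identity is 22/30 × 100 = 73.3%.

73.3%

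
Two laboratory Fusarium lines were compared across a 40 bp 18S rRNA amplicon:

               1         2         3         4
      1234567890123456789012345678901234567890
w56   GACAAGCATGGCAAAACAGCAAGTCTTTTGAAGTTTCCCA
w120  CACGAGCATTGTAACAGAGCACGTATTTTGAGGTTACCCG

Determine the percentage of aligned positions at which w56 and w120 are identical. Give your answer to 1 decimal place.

72.5%

Mismatches occur at site 1 (G/C), site 4 (A/G), site 10 (G/T), site 12 (C/T), site 15 (A/C), site 17 (C/G), site 22 (A/C), site 25 (C/A), site 32 (A/G), site 36 (T/A), site 40 (A/G).
29 of the 40 sites match, so the percent identity is 29/40 × 100 = 72.5%.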